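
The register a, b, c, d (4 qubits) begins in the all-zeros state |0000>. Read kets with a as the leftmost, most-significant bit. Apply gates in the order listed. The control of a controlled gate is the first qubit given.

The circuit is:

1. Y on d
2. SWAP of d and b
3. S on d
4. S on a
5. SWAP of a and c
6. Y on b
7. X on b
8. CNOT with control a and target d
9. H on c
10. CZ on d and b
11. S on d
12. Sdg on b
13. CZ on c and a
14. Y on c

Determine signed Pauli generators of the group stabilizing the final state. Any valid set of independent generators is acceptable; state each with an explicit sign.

The stabilizer group can be generated by -IIXI, +ZIII, -IZII, +IIIZ, among other valid generating sets.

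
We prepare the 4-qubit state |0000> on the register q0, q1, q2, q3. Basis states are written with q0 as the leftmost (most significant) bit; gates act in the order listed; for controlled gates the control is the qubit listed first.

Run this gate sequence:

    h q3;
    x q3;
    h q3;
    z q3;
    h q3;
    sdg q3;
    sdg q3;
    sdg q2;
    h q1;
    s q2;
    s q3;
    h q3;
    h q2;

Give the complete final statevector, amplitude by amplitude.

The resulting statevector has amplitude 1/4 - I/4 on |0000>, 1/4 + I/4 on |0001>, 1/4 - I/4 on |0010>, 1/4 + I/4 on |0011>, 1/4 - I/4 on |0100>, 1/4 + I/4 on |0101>, 1/4 - I/4 on |0110>, 1/4 + I/4 on |0111>, 0 on |1000>, 0 on |1001>, 0 on |1010>, 0 on |1011>, 0 on |1100>, 0 on |1101>, 0 on |1110>, 0 on |1111>. Key observation: gates 1-4 undo each other exactly, leaving only the rest of the circuit to track.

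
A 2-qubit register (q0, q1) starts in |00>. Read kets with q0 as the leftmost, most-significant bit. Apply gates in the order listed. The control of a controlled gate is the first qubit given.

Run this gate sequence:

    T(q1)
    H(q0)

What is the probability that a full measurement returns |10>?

A full measurement returns |10> with probability 1/2.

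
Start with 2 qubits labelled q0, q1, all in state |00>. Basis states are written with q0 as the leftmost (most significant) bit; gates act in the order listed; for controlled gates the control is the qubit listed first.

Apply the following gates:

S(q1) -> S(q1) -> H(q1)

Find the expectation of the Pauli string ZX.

In the final state, ZX has expectation 1.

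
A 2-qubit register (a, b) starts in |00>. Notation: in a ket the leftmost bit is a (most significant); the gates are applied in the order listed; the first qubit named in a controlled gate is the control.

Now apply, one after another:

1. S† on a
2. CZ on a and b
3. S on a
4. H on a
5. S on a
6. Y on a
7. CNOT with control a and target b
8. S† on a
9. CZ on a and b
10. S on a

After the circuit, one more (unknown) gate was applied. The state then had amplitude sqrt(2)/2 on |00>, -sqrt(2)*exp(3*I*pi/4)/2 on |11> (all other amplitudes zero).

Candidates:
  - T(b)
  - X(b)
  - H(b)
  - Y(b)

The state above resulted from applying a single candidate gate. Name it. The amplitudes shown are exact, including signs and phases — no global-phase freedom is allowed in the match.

The unique candidate consistent with the amplitudes is T(b).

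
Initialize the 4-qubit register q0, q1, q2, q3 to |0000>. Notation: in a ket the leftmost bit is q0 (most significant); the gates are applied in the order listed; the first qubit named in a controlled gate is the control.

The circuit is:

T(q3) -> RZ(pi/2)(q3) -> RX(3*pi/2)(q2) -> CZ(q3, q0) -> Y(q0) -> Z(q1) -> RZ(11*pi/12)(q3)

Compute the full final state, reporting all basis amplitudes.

The resulting statevector has amplitude sqrt(2)*exp(19*I*pi/24)/2 on |1000>, -sqrt(2)*exp(7*I*pi/24)/2 on |1010>, and 0 on every other basis state.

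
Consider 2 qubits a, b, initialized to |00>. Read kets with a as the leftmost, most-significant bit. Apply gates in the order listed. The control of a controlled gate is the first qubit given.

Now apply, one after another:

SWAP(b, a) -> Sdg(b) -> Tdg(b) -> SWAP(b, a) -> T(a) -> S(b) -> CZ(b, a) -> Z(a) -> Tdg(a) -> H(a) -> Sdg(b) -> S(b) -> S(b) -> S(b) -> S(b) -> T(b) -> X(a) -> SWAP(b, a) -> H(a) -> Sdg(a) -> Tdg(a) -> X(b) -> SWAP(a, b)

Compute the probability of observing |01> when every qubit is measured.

Outcome |01> occurs with probability 1/4. Key observation: steps 12-15 multiply out to the identity, so the circuit reduces to the remaining gates.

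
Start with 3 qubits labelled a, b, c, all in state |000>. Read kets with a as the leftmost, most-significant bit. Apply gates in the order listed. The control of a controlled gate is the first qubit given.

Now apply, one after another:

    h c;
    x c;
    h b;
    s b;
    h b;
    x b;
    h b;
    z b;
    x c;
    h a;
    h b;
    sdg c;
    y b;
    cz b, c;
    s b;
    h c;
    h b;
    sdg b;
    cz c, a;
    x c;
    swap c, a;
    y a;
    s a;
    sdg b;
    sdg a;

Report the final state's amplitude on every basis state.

After the circuit, the state carries amplitude -1/4 + I/4 on |000>, -1/4 + I/4 on |001>, -1/4 - I/4 on |010>, -1/4 - I/4 on |011>, 1/4 - I/4 on |100>, -1/4 + I/4 on |101>, -1/4 - I/4 on |110>, 1/4 + I/4 on |111>.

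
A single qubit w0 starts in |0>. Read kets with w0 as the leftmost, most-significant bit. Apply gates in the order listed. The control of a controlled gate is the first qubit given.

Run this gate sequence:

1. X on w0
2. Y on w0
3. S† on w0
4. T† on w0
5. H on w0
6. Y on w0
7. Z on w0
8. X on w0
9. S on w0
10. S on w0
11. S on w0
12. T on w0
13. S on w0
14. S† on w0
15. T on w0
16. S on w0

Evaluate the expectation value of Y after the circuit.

In the final state, Y has expectation 1.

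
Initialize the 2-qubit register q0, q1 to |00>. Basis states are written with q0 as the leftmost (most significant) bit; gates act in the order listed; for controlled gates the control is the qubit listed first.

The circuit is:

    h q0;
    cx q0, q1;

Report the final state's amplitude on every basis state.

The resulting statevector has amplitude sqrt(2)/2 on |00>, 0 on |01>, 0 on |10>, sqrt(2)/2 on |11>.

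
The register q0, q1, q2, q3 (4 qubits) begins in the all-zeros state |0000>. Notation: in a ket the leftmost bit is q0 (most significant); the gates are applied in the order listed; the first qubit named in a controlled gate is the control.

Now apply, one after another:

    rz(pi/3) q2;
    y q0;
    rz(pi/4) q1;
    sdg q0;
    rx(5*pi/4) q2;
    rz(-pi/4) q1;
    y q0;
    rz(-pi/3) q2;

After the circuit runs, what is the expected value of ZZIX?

The observable ZZIX averages to 0.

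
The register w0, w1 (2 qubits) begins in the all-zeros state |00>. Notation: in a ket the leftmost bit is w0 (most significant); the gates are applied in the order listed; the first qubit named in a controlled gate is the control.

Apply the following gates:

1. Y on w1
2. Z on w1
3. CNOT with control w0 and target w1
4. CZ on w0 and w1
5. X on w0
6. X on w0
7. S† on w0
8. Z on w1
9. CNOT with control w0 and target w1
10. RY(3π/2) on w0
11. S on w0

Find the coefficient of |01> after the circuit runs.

The final state's coefficient on |01> equals -sqrt(2)*I/2.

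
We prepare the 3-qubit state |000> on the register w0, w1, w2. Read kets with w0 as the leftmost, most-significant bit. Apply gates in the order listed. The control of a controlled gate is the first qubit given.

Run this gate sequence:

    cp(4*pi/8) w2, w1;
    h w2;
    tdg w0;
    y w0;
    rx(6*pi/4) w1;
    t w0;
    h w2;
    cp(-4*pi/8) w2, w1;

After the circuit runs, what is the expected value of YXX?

The expectation value of YXX is 0.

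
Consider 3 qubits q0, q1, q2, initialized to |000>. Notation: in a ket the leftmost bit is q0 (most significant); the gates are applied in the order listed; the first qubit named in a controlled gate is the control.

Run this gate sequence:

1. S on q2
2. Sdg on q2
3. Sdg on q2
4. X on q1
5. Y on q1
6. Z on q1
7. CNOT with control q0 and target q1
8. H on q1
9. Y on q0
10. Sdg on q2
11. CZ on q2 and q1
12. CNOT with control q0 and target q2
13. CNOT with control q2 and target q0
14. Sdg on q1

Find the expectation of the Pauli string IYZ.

The observable IYZ averages to 1.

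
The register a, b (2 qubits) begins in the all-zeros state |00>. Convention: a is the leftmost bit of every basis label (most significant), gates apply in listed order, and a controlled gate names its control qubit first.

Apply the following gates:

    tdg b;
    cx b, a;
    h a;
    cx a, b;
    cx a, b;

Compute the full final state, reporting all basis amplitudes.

After the circuit, the state carries amplitude sqrt(2)/2 on |00>, 0 on |01>, sqrt(2)/2 on |10>, 0 on |11>. Key observation: the block from step 4 through step 5 cancels to the identity and can be dropped.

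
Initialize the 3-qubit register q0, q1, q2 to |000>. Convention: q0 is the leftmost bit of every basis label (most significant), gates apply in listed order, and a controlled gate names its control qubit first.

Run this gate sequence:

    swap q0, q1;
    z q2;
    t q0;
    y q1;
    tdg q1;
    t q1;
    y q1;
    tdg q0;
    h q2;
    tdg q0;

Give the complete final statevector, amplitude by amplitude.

The resulting statevector has amplitude sqrt(2)/2 on |000>, sqrt(2)/2 on |001>, and 0 on every other basis state. Key observation: steps 3-8 multiply out to the identity, so the circuit reduces to the remaining gates.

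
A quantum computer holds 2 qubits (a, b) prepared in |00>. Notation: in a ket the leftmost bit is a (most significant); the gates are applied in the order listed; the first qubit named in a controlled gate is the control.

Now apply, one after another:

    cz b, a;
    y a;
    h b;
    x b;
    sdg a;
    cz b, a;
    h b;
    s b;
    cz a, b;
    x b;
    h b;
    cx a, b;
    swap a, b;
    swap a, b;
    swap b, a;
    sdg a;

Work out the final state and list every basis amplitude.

After the circuit, the state carries amplitude 0 on |00>, -sqrt(2)*I/2 on |01>, 0 on |10>, -sqrt(2)/2 on |11>.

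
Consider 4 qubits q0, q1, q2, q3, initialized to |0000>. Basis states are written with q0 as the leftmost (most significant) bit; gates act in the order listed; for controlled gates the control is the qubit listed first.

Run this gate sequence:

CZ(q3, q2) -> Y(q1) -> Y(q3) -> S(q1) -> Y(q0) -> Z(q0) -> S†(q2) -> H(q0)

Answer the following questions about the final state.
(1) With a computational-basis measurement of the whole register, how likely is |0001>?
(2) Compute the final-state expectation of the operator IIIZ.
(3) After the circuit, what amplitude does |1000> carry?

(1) Outcome |0001> occurs with probability 0.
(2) In the final state, IIIZ has expectation -1.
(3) The final state's coefficient on |1000> equals 0.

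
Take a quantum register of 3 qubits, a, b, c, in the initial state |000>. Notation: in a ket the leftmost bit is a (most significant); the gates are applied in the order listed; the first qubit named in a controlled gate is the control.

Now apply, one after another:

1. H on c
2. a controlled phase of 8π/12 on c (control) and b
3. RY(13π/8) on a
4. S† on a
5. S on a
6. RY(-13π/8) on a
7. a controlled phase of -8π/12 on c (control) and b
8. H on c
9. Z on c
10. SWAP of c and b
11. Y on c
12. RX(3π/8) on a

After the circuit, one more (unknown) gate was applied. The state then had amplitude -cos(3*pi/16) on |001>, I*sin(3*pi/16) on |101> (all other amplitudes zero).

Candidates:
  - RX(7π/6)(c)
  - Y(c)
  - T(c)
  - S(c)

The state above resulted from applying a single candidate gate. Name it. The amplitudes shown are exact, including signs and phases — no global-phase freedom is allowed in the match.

The unique candidate consistent with the amplitudes is S(c). Key observation: the block from step 1 through step 8 cancels to the identity and can be dropped.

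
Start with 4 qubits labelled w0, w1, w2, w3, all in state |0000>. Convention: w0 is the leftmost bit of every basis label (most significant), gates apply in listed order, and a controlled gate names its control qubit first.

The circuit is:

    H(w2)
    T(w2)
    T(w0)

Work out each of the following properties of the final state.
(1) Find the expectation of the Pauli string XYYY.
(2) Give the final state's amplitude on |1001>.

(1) In the final state, XYYY has expectation 0.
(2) The final state's coefficient on |1001> equals 0.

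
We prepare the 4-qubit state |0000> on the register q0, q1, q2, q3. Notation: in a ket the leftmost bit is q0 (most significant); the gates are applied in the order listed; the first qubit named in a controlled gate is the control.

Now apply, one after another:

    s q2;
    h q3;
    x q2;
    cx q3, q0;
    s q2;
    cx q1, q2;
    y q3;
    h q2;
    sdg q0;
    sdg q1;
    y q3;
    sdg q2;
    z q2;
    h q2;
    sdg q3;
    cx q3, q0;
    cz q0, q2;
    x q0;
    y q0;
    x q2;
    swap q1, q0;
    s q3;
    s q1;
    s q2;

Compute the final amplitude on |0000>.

|0000> carries amplitude sqrt(2)*(1 + I)/4 in the final state.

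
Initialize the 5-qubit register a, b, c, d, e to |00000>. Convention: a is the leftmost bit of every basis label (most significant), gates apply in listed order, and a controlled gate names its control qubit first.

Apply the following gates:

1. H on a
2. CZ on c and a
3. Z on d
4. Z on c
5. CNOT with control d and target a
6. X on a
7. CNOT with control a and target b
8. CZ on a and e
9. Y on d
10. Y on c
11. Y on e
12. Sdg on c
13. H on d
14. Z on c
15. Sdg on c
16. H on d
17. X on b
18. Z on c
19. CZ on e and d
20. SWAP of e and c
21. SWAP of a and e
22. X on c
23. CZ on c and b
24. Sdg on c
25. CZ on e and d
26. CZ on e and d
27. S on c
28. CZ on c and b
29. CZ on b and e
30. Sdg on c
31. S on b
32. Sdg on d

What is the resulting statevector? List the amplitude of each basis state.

The resulting statevector has amplitude -sqrt(2)/2 on |10011>, -sqrt(2)*I/2 on |11010>, and 0 on every other basis state. Key observation: steps 23-28 multiply out to the identity, so the circuit reduces to the remaining gates.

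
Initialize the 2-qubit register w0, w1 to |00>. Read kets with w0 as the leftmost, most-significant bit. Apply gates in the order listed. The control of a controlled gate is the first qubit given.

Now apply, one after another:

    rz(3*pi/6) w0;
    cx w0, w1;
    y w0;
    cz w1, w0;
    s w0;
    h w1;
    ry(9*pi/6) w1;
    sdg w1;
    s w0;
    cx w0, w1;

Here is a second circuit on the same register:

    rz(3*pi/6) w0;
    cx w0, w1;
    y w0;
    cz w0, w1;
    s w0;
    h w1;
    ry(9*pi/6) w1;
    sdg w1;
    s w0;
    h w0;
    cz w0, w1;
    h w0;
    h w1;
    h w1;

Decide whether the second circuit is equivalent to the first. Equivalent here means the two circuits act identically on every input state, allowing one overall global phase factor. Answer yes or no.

No: there is an input state on which the two circuits produce genuinely different outputs (not merely differing by a phase).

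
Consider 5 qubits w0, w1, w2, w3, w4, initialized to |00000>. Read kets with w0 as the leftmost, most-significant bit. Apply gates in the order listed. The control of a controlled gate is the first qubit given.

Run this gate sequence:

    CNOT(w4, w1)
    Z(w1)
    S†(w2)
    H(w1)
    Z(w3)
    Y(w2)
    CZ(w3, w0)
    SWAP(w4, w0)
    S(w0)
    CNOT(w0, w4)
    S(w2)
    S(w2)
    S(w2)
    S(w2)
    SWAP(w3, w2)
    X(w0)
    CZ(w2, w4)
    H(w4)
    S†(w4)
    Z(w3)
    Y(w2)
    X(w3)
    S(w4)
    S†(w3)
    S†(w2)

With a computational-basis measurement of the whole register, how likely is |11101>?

Outcome |11101> occurs with probability 1/4. Key observation: steps 11-14 multiply out to the identity, so the circuit reduces to the remaining gates.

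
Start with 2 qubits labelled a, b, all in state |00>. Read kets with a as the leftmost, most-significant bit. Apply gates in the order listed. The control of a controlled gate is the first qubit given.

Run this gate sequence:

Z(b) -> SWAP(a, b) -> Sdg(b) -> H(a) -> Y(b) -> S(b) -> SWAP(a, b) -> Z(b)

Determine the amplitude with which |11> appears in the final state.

The final state's coefficient on |11> equals sqrt(2)/2.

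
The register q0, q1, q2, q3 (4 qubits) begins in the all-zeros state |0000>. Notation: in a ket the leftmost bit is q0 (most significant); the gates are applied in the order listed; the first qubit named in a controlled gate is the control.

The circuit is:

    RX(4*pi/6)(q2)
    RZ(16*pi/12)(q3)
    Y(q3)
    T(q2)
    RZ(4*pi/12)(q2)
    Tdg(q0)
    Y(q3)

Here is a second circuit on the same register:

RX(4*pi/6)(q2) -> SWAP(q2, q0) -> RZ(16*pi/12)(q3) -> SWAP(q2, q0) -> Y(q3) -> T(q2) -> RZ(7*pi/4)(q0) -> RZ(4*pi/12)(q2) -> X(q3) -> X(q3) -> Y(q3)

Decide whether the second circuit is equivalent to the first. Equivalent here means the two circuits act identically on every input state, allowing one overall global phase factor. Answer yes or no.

Yes: on every input state the two circuits agree up to one overall phase factor.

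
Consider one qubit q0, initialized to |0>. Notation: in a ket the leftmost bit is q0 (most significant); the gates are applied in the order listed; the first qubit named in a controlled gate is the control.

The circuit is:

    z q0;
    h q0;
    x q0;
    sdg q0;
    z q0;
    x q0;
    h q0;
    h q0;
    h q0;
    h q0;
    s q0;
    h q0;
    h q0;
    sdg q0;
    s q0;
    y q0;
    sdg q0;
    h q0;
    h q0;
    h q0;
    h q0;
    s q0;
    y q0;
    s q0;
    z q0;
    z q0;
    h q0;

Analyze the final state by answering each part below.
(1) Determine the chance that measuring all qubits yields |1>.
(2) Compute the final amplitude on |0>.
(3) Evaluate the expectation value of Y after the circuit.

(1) The probability of measuring |1> is 1/2. Key observation: the block from step 16 through step 23 cancels to the identity and can be dropped.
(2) The final state's coefficient on |0> equals -1/2 + I/2.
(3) The observable Y averages to -1.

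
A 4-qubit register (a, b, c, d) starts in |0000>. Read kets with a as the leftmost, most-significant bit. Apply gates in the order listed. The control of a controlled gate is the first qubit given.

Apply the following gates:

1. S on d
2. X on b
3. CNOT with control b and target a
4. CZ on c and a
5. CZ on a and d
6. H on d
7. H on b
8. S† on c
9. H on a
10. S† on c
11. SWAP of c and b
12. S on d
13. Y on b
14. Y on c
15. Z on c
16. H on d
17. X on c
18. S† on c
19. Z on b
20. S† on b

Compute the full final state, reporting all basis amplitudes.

After the circuit, the state carries amplitude 0 on |0000>, 0 on |0001>, 0 on |0010>, 0 on |0011>, -1/4 + I/4 on |0100>, 1/4 + I/4 on |0101>, -1/4 - I/4 on |0110>, -1/4 + I/4 on |0111>, 0 on |1000>, 0 on |1001>, 0 on |1010>, 0 on |1011>, 1/4 - I/4 on |1100>, -1/4 - I/4 on |1101>, 1/4 + I/4 on |1110>, 1/4 - I/4 on |1111>.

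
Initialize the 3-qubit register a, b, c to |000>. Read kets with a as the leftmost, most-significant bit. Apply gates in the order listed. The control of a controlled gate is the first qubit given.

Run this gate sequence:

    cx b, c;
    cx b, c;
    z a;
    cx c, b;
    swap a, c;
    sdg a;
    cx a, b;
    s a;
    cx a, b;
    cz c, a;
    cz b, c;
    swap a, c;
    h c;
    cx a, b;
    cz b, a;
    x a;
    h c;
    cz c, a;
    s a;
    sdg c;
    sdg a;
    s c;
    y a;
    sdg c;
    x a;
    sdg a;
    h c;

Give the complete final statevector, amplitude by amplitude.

The final amplitudes are -sqrt(2)/2 on |100>, -sqrt(2)/2 on |101>, and 0 on every other basis state. Key observation: steps 1-2 multiply out to the identity, so the circuit reduces to the remaining gates.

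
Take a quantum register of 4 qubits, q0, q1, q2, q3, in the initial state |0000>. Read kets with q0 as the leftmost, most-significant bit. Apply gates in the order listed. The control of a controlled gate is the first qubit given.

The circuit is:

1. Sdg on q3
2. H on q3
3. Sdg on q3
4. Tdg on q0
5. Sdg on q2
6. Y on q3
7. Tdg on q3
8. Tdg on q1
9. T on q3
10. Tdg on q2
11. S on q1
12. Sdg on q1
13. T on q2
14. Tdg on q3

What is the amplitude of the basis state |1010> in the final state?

The amplitude on |1010> is 0. Key observation: steps 10-13 multiply out to the identity, so the circuit reduces to the remaining gates.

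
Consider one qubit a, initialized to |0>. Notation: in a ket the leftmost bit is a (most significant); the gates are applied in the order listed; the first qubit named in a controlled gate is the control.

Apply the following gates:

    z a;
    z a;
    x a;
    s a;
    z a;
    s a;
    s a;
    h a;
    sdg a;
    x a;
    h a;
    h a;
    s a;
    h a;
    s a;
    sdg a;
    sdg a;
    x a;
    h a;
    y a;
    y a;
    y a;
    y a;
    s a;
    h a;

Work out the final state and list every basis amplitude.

After the circuit, the state carries amplitude -1/2 + I/2 on |0>, -1/2 - I/2 on |1>.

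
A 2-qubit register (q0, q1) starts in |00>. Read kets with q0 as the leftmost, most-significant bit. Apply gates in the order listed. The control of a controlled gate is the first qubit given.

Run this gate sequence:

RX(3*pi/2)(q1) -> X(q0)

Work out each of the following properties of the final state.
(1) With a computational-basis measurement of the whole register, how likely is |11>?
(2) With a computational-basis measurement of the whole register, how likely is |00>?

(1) Outcome |11> occurs with probability 1/2.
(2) A full measurement returns |00> with probability 0.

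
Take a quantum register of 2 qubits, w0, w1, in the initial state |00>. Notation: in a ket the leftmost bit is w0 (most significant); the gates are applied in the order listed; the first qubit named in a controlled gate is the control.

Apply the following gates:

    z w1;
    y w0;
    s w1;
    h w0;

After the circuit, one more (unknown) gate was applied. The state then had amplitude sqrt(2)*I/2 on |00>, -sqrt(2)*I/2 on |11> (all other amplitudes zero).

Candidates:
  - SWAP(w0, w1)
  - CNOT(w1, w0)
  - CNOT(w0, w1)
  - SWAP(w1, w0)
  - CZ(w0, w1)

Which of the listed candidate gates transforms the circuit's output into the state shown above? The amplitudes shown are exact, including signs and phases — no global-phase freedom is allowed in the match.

The unique candidate consistent with the amplitudes is CNOT(w0, w1).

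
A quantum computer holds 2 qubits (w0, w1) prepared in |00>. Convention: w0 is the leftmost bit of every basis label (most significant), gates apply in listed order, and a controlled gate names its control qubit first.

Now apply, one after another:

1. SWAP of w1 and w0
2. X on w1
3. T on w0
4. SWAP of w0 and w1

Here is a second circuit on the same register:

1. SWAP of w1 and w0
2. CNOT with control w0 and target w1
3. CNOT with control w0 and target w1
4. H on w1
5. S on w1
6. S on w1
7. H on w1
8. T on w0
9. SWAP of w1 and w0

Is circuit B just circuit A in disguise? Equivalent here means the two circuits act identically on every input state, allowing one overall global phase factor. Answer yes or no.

Yes: on every input state the two circuits agree up to one overall phase factor.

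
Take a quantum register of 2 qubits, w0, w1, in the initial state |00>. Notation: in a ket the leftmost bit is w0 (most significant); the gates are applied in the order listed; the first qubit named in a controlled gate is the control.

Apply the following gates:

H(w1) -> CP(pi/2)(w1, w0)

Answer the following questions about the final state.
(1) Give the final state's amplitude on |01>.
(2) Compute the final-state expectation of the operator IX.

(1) |01> carries amplitude sqrt(2)/2 in the final state.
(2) The observable IX averages to 1.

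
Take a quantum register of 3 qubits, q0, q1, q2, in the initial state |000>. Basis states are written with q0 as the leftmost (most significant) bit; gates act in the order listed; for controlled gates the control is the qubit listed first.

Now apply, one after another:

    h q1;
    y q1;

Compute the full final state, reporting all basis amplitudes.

The resulting statevector has amplitude -sqrt(2)*I/2 on |000>, sqrt(2)*I/2 on |010>, and 0 on every other basis state.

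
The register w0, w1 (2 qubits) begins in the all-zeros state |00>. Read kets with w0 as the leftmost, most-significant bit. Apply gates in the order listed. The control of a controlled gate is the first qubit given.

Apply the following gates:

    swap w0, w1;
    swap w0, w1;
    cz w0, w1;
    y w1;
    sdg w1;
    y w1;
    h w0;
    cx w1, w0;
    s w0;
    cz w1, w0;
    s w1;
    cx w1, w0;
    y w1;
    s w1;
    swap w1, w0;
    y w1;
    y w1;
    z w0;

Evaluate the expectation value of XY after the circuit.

In the final state, XY has expectation 0. Key observation: the block from step 1 through step 2 cancels to the identity and can be dropped.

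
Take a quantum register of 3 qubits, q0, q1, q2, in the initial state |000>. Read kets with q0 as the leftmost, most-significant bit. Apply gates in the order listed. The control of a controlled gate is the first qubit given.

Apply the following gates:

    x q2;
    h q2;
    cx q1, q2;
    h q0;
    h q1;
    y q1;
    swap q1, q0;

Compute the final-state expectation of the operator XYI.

The observable XYI averages to 0.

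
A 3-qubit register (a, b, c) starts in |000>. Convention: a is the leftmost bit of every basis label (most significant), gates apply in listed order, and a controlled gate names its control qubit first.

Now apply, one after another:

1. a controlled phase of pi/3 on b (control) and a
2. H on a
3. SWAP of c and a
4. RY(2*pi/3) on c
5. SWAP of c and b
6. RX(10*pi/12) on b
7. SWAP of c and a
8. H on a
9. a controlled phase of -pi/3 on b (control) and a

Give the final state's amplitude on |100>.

The final state's coefficient on |100> equals (1 - I)*(sqrt(6) - 2*sqrt(2)*I)/8.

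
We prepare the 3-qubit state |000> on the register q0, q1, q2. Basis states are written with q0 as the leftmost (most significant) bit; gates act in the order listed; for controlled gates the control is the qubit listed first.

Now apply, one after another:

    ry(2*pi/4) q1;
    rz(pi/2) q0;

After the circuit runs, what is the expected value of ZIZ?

The expectation value of ZIZ is 1.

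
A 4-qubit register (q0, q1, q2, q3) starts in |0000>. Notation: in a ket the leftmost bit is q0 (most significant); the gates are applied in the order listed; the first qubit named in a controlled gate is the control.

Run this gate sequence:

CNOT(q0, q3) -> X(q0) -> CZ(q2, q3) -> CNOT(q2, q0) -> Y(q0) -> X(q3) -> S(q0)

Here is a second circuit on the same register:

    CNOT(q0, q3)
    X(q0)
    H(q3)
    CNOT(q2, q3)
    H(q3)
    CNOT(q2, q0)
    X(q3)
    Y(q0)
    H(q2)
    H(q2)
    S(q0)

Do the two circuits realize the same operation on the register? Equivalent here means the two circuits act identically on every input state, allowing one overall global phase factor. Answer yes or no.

Yes: on every input state the two circuits agree up to one overall phase factor.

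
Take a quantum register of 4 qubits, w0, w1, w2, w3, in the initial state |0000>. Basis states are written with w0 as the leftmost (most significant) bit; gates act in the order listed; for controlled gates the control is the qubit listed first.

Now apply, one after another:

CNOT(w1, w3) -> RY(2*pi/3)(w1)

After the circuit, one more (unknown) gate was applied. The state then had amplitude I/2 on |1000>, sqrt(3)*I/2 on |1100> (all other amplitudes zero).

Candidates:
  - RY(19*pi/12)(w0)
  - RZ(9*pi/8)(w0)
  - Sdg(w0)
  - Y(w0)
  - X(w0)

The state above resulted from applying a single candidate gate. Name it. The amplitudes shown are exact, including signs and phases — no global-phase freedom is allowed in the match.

The unique candidate consistent with the amplitudes is Y(w0).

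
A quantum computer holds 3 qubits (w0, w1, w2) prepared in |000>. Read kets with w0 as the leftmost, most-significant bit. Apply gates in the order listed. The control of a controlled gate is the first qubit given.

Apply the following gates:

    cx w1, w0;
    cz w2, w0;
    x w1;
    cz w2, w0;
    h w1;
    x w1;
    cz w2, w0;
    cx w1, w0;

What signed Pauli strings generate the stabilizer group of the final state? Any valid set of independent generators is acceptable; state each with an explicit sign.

One valid set of independent stabilizer generators is -XXI, +ZZI, +IIZ (any independent generating set of the same group is equally correct).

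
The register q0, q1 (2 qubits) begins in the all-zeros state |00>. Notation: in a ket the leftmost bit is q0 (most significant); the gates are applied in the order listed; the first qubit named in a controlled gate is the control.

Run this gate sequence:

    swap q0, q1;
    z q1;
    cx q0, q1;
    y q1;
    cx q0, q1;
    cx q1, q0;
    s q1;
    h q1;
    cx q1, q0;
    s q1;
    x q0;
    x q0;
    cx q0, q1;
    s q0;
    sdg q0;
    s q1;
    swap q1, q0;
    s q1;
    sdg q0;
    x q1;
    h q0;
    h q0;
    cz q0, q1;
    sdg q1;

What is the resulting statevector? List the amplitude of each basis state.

After the circuit, the state carries amplitude 0 on |00>, 0 on |01>, -sqrt(2)*I/2 on |10>, -sqrt(2)/2 on |11>.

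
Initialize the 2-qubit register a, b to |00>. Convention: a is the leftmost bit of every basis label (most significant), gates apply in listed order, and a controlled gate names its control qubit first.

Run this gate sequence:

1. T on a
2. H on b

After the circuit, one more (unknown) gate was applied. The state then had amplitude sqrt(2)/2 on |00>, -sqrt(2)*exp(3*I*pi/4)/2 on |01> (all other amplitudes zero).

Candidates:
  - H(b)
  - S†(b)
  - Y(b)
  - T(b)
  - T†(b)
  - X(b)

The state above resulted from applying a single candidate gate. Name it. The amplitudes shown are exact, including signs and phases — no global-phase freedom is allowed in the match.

The applied gate was T†(b).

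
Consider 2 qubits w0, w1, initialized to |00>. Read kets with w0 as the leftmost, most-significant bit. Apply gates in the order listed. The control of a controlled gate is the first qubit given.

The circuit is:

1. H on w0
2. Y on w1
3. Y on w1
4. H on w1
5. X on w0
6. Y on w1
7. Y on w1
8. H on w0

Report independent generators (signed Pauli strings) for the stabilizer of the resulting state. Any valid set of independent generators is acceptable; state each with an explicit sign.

One valid set of independent stabilizer generators is +IX, +ZI (any independent generating set of the same group is equally correct).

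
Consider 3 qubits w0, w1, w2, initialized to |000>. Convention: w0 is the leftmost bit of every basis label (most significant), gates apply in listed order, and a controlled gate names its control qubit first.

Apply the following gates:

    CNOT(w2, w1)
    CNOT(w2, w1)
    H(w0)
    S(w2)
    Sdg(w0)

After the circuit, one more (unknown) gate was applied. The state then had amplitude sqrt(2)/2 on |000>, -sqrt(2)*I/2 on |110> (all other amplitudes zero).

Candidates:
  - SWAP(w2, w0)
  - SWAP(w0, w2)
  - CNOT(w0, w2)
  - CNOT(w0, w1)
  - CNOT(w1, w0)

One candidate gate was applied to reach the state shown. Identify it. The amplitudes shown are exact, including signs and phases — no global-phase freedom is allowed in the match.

The unique candidate consistent with the amplitudes is CNOT(w0, w1). Key observation: steps 1-2 multiply out to the identity, so the circuit reduces to the remaining gates.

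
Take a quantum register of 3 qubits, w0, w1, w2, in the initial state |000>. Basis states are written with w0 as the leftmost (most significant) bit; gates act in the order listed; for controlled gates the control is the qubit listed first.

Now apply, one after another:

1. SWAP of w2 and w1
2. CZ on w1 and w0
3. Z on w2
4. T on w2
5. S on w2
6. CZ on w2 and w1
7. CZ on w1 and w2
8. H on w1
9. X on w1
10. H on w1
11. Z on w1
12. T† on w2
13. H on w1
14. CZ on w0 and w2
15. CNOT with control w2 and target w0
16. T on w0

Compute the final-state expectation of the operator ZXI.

In the final state, ZXI has expectation 1. Key observation: the block from step 8 through step 11 cancels to the identity and can be dropped.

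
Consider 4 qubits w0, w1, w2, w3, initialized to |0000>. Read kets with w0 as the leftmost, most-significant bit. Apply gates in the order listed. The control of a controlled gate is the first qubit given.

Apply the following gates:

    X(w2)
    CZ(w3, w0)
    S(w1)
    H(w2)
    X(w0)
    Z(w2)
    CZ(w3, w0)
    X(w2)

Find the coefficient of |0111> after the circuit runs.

|0111> carries amplitude 0 in the final state.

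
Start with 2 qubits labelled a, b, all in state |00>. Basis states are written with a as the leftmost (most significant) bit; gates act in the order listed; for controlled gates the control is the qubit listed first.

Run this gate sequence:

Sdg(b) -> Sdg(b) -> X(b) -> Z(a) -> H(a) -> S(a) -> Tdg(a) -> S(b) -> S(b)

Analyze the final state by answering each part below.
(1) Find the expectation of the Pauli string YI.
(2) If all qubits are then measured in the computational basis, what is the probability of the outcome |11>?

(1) The observable YI averages to sqrt(2)/2.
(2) A full measurement returns |11> with probability 1/2.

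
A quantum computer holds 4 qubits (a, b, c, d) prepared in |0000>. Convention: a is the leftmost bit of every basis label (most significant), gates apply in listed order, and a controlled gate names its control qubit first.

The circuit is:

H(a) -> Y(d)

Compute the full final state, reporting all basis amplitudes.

The resulting statevector has amplitude sqrt(2)*I/2 on |0001>, sqrt(2)*I/2 on |1001>, and 0 on every other basis state.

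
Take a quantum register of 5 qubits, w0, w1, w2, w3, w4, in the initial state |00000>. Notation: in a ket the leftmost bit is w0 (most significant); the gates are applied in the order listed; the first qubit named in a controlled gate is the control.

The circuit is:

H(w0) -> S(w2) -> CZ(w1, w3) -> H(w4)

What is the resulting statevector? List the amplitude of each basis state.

After the circuit, the state carries amplitude 1/2 on |00000>, 1/2 on |00001>, 1/2 on |10000>, 1/2 on |10001>, and 0 on every other basis state.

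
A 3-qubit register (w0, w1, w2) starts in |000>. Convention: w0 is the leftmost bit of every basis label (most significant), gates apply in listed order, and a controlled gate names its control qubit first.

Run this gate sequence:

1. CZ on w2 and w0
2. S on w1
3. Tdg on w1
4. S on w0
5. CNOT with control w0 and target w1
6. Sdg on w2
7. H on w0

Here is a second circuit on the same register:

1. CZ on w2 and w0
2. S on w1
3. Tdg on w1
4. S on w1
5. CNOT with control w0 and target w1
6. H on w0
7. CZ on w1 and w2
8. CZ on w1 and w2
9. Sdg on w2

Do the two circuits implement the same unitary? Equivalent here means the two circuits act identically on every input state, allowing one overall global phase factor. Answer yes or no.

No: there is an input state on which the two circuits produce genuinely different outputs (not merely differing by a phase).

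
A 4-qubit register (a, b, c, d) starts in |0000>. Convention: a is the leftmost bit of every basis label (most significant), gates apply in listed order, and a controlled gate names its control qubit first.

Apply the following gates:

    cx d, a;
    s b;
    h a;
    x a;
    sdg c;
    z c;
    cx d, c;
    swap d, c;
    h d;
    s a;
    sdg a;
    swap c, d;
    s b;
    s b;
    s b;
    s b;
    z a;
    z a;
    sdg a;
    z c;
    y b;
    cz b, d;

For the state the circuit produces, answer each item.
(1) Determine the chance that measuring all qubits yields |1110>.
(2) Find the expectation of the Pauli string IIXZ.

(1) The probability of measuring |1110> is 1/4. Key observation: steps 13-16 multiply out to the identity, so the circuit reduces to the remaining gates.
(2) In the final state, IIXZ has expectation -1.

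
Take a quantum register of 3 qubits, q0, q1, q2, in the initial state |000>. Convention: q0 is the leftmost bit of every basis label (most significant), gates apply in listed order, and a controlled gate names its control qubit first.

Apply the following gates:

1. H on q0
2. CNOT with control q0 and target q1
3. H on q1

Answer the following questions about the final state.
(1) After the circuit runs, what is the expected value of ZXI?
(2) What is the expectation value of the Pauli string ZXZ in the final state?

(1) The observable ZXI averages to 1.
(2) The observable ZXZ averages to 1.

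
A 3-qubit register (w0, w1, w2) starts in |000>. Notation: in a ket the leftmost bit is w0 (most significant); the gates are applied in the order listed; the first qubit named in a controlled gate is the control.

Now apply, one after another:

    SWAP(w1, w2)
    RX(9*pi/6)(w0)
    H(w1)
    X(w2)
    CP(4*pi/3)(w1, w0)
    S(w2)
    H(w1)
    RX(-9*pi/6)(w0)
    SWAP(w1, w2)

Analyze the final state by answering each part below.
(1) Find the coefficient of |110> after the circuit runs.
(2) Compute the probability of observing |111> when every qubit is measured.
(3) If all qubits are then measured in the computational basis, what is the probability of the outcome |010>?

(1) The amplitude on |110> is 1/4 + exp(I*pi/3)/4.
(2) Outcome |111> occurs with probability 3/16.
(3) The probability of measuring |010> is 7/16.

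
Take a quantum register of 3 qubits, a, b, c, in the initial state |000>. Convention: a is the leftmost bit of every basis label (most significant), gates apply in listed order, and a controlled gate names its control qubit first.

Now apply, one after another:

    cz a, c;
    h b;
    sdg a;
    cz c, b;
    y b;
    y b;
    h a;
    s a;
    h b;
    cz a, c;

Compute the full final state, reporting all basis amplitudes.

The final amplitudes are sqrt(2)/2 on |000>, sqrt(2)*I/2 on |100>, and 0 on every other basis state.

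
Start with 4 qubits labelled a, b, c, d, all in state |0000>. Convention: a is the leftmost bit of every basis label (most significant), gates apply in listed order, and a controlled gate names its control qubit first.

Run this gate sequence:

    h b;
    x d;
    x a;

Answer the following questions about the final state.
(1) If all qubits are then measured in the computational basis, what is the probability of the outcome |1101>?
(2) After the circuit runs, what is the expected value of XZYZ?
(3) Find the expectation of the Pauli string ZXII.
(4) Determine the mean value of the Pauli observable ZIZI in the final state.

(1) The probability of measuring |1101> is 1/2.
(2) The expectation value of XZYZ is 0.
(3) In the final state, ZXII has expectation -1.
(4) The expectation value of ZIZI is -1.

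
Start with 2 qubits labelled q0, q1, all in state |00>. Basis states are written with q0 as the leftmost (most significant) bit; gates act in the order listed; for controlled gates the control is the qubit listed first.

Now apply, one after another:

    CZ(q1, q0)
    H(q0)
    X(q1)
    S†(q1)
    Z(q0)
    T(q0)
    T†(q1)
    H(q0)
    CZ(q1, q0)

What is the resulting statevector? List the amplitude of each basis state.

The final amplitudes are 0 on |00>, -exp(I*pi/4)/2 + I/2 on |01>, 0 on |10>, exp(I*pi/4)/2 + I/2 on |11>.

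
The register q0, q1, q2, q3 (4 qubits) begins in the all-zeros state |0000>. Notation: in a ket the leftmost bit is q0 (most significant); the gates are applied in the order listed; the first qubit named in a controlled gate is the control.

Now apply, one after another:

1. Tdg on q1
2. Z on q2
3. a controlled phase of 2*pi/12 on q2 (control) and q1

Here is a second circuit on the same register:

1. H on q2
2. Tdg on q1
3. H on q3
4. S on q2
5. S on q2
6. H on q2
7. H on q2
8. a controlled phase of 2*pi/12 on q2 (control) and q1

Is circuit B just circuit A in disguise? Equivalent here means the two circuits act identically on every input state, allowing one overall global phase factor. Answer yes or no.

No — the two circuits implement different unitaries, even allowing a global phase.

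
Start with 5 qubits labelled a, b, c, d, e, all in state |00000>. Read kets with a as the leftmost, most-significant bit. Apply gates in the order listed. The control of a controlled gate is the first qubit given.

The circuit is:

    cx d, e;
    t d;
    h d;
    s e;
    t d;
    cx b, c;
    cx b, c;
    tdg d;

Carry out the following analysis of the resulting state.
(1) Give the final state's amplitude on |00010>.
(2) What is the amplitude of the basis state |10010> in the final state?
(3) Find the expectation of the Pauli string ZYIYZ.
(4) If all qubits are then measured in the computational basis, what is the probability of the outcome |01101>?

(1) |00010> carries amplitude sqrt(2)/2 in the final state. Key observation: the block from step 5 through step 8 cancels to the identity and can be dropped.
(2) |10010> carries amplitude 0 in the final state.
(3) In the final state, ZYIYZ has expectation 0.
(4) A full measurement returns |01101> with probability 0.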